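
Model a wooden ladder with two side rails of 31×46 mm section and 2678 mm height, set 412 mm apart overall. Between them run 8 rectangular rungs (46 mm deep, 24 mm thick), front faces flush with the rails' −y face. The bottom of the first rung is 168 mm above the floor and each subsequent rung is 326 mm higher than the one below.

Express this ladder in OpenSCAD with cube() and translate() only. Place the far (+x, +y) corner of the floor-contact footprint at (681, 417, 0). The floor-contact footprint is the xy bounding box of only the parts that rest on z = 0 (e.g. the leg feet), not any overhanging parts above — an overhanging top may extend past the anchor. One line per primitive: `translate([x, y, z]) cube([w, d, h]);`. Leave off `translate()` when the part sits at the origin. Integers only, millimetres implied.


translate([269, 371, 0]) cube([31, 46, 2678]);
translate([650, 371, 0]) cube([31, 46, 2678]);
translate([300, 371, 168]) cube([350, 46, 24]);
translate([300, 371, 494]) cube([350, 46, 24]);
translate([300, 371, 820]) cube([350, 46, 24]);
translate([300, 371, 1146]) cube([350, 46, 24]);
translate([300, 371, 1472]) cube([350, 46, 24]);
translate([300, 371, 1798]) cube([350, 46, 24]);
translate([300, 371, 2124]) cube([350, 46, 24]);
translate([300, 371, 2450]) cube([350, 46, 24]);


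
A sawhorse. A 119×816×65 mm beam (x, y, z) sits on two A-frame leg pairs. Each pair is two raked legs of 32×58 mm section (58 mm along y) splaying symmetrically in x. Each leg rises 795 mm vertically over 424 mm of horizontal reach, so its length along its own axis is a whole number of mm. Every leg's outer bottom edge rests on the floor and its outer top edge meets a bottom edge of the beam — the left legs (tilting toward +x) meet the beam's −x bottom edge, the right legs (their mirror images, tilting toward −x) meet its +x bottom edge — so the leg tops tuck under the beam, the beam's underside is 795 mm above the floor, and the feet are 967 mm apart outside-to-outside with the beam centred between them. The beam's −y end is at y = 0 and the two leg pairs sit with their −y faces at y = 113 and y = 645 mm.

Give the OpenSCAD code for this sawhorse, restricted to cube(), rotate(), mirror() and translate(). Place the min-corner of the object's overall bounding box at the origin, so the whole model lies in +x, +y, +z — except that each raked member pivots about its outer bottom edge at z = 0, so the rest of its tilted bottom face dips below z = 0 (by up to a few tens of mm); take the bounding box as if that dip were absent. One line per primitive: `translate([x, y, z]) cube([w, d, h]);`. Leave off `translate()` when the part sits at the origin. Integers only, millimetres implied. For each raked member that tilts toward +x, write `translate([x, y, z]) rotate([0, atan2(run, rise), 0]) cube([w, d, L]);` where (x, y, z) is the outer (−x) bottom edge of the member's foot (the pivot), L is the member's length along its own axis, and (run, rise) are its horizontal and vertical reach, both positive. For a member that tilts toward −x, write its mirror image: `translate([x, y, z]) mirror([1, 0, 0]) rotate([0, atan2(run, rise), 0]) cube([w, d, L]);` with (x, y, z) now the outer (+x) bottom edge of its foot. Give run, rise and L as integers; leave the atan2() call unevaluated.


translate([424, 0, 795]) cube([119, 816, 65]);
translate([0, 113, 0]) rotate([0, atan2(424, 795), 0]) cube([32, 58, 901]);
translate([967, 113, 0]) mirror([1, 0, 0]) rotate([0, atan2(424, 795), 0]) cube([32, 58, 901]);
translate([0, 645, 0]) rotate([0, atan2(424, 795), 0]) cube([32, 58, 901]);
translate([967, 645, 0]) mirror([1, 0, 0]) rotate([0, atan2(424, 795), 0]) cube([32, 58, 901]);


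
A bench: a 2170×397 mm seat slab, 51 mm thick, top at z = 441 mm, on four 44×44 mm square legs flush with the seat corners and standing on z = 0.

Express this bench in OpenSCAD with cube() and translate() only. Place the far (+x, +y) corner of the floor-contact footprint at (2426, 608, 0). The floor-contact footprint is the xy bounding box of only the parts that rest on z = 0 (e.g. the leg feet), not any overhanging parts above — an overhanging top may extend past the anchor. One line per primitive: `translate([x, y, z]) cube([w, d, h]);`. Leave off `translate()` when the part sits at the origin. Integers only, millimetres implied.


// leg_h = 441 − 51 = 390
translate([256, 211, 390]) cube([2170, 397, 51]);
translate([256, 211, 0]) cube([44, 44, 390]);
translate([256, 564, 0]) cube([44, 44, 390]);
translate([2382, 211, 0]) cube([44, 44, 390]);
translate([2382, 564, 0]) cube([44, 44, 390]);


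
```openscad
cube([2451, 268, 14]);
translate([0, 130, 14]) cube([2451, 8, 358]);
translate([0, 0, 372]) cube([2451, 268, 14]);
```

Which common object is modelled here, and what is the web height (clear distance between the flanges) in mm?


An I-beam. The web height is 358 mm.

Two wide flanges with a thin centred web — an I-beam. Overall 386 mm minus two 14 mm flanges gives a web of 386 − 2·14 = 358 mm.


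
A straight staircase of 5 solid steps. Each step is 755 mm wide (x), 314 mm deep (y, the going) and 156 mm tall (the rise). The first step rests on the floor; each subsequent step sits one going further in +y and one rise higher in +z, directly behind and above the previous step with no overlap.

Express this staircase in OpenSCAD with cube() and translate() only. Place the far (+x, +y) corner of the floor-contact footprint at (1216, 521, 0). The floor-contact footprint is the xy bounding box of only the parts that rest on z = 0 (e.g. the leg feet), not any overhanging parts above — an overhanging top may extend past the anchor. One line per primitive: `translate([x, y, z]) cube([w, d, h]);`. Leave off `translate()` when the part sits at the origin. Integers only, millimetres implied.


translate([461, 207, 0]) cube([755, 314, 156]);
translate([461, 521, 156]) cube([755, 314, 156]);
translate([461, 835, 312]) cube([755, 314, 156]);
translate([461, 1149, 468]) cube([755, 314, 156]);
translate([461, 1463, 624]) cube([755, 314, 156]);


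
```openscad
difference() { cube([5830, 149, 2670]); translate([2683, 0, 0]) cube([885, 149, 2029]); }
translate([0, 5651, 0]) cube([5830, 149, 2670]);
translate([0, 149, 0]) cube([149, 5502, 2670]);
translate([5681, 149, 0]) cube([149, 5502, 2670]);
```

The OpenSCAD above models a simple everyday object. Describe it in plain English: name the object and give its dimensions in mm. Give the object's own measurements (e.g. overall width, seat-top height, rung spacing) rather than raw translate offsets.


A single room: four walls, each 2670 mm tall and 149 mm thick, enclosing an outside footprint 5830×5800 mm (x × y), no floor or roof. The front and back walls (−y and +y sides) run the full x-width; the side walls fit between their inner faces. A door opening 885 mm wide and 2029 mm tall is cut through the front wall from the floor up, its −x edge 2683 mm from the wall's −x end.


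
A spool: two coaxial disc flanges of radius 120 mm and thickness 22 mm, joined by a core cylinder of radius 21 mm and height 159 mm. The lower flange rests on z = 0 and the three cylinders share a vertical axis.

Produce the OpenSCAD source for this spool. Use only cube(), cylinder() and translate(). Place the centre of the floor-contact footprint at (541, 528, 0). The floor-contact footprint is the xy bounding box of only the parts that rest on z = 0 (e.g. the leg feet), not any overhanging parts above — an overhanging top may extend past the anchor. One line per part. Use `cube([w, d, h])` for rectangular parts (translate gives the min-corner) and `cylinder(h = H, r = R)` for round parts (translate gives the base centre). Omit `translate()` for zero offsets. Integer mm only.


translate([541, 528, 0]) cylinder(h = 22, r = 120);
translate([541, 528, 22]) cylinder(h = 159, r = 21);
translate([541, 528, 181]) cylinder(h = 22, r = 120);


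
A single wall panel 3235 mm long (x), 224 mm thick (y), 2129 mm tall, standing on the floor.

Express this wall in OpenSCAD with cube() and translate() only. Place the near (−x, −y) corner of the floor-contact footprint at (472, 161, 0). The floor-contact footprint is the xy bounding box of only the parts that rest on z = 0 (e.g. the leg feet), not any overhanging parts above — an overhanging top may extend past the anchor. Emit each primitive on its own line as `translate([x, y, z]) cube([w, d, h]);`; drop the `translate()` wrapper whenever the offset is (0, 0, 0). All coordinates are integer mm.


translate([472, 161, 0]) cube([3235, 224, 2129]);


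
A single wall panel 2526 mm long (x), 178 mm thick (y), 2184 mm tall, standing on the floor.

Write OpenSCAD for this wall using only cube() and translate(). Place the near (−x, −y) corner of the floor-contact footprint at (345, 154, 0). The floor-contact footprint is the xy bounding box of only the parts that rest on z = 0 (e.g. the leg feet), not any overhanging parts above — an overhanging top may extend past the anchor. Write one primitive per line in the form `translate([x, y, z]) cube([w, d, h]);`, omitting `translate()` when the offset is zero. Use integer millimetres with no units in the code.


translate([345, 154, 0]) cube([2526, 178, 2184]);


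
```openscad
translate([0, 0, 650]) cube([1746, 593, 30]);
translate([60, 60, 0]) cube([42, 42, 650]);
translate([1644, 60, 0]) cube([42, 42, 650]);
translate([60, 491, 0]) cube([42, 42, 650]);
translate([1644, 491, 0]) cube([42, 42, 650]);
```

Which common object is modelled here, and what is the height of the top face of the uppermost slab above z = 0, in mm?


A table. The table height is 680 mm.

A 1746×593×30 slab sits at z = 650 on four 42 mm square posts — a table. The top surface is at 650 + 30 = 680 mm.


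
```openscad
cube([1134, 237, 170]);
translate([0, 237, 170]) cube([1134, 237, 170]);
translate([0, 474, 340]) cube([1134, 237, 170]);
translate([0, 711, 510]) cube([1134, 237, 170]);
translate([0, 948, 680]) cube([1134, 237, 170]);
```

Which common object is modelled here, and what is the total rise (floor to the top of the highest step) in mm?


A staircase. The total rise is 850 mm.

5 identical blocks, each offset up and back from the previous — a staircase. Each step is 170 mm tall and there are 5 of them, so the total rise is 5 × 170 = 850 mm.


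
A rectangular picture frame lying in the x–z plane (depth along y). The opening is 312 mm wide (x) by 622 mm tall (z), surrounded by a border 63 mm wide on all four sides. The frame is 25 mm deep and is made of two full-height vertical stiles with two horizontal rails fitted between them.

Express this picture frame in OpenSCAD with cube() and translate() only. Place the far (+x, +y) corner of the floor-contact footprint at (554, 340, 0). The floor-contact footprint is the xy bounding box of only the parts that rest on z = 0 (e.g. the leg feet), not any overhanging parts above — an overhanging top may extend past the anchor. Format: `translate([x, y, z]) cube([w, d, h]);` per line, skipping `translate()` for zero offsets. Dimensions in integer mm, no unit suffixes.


translate([116, 315, 0]) cube([63, 25, 748]);
translate([491, 315, 0]) cube([63, 25, 748]);
translate([179, 315, 0]) cube([312, 25, 63]);
translate([179, 315, 685]) cube([312, 25, 63]);


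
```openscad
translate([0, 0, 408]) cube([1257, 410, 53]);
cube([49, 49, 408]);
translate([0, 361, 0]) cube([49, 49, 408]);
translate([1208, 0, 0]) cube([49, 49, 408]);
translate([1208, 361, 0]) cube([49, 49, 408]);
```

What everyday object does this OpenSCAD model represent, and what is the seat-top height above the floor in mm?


A bench. The seat-top height is 461 mm.

A long slab on four corner posts — a bench. The slab sits at z = 408 with thickness 53, so the top is 408 + 53 = 461 mm.


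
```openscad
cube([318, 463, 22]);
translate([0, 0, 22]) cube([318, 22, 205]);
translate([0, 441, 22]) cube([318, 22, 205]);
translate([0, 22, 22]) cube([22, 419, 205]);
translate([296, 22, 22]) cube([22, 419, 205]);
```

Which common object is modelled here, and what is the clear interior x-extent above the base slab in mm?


An open box. The internal width is 274 mm.

A 318×463 base slab with four walls standing on it — an open box. The base is 318 mm wide and the walls are 22 mm thick, so the internal width is 318 − 2 × 22 = 274 mm.


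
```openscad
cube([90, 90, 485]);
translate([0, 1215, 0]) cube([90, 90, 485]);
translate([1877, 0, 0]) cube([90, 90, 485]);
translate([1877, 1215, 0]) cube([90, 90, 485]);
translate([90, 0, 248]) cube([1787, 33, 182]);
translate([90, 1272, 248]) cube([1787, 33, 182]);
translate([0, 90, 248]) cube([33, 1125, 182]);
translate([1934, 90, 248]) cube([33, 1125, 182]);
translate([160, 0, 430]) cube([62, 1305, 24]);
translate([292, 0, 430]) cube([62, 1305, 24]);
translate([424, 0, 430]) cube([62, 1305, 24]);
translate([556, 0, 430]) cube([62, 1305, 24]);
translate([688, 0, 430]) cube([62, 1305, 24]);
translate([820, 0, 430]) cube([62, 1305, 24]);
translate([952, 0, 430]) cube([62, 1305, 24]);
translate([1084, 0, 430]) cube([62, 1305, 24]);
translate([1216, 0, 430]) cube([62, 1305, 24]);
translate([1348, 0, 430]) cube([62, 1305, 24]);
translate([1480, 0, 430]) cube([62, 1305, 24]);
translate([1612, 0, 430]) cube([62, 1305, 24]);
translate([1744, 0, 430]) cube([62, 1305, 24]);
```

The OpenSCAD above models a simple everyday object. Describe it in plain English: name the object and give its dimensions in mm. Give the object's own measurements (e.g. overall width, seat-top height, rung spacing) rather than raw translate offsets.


A bed frame 1967 mm long (x) by 1305 mm wide (y). Four 90×90 mm corner posts, 485 mm tall, at the corners of the footprint. Four rails of 33 mm thickness and 182 mm height run between adjacent posts with their undersides at z = 248 mm, their outer faces flush with the outside of the frame (the two x-running rails run between the posts' inner faces; the two y-running rails run between the posts' inner faces). 13 slats, each 62 mm wide (x) and 24 mm thick, lie across the top of the two x-running rails, running the full 1305 mm width of the frame in y; along x they sit between the end posts with a 70 mm gap after the −x posts and between neighbouring slats, leaving 71 mm before the +x posts.


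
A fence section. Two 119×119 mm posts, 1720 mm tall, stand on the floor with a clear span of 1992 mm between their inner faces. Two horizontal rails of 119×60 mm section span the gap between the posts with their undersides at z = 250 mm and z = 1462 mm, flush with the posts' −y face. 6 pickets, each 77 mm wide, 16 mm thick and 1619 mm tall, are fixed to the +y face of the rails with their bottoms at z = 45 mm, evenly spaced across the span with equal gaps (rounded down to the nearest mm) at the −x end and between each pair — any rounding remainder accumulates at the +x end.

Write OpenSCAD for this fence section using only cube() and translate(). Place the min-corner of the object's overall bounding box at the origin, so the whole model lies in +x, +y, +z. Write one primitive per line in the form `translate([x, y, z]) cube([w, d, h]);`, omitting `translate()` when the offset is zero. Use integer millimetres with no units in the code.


cube([119, 119, 1720]);
translate([2111, 0, 0]) cube([119, 119, 1720]);
translate([119, 0, 250]) cube([1992, 119, 60]);
translate([119, 0, 1462]) cube([1992, 119, 60]);
translate([337, 119, 45]) cube([77, 16, 1619]);
translate([632, 119, 45]) cube([77, 16, 1619]);
translate([927, 119, 45]) cube([77, 16, 1619]);
translate([1222, 119, 45]) cube([77, 16, 1619]);
translate([1517, 119, 45]) cube([77, 16, 1619]);
translate([1812, 119, 45]) cube([77, 16, 1619]);


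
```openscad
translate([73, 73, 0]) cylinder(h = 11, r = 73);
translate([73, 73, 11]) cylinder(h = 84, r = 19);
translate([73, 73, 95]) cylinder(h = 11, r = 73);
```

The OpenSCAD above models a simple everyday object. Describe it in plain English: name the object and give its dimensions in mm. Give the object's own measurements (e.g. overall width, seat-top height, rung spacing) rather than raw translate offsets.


A spool: two coaxial disc flanges of radius 73 mm and thickness 11 mm, joined by a core cylinder of radius 19 mm and height 84 mm. The lower flange rests on z = 0 and the three cylinders share a vertical axis.


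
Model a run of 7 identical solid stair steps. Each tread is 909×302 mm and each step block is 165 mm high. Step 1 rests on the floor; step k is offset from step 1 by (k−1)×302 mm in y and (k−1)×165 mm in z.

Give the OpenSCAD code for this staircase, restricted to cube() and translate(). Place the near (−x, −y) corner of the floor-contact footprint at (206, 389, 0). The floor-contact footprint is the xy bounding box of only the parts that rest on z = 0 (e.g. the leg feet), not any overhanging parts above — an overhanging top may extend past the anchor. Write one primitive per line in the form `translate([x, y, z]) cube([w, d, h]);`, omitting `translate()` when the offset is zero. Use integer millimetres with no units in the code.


translate([206, 389, 0]) cube([909, 302, 165]);
translate([206, 691, 165]) cube([909, 302, 165]);
translate([206, 993, 330]) cube([909, 302, 165]);
translate([206, 1295, 495]) cube([909, 302, 165]);
translate([206, 1597, 660]) cube([909, 302, 165]);
translate([206, 1899, 825]) cube([909, 302, 165]);
translate([206, 2201, 990]) cube([909, 302, 165]);


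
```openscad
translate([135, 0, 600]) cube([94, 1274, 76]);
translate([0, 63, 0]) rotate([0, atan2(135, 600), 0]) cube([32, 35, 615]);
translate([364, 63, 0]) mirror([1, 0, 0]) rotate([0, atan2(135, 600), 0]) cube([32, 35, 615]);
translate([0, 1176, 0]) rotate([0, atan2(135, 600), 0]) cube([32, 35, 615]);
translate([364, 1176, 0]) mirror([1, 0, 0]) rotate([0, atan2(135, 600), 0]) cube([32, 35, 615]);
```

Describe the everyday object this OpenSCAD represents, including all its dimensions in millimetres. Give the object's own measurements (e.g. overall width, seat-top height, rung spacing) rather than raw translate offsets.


A sawhorse. A 94×1274×76 mm beam (x, y, z) sits on two A-frame leg pairs. Each pair is two raked legs of 32×35 mm section (35 mm along y) splaying symmetrically in x. Each leg rises 600 mm vertically over 135 mm of horizontal reach and is 615 mm long along its own axis. Every leg's outer bottom edge rests on the floor and its outer top edge meets a bottom edge of the beam — the left legs (tilting toward +x) meet the beam's −x bottom edge, the right legs (their mirror images, tilting toward −x) meet its +x bottom edge — so the leg tops tuck under the beam, the beam's underside is 600 mm above the floor, and the feet are 364 mm apart outside-to-outside with the beam centred between them. The two leg pairs are set in 63 mm from either end of the beam.


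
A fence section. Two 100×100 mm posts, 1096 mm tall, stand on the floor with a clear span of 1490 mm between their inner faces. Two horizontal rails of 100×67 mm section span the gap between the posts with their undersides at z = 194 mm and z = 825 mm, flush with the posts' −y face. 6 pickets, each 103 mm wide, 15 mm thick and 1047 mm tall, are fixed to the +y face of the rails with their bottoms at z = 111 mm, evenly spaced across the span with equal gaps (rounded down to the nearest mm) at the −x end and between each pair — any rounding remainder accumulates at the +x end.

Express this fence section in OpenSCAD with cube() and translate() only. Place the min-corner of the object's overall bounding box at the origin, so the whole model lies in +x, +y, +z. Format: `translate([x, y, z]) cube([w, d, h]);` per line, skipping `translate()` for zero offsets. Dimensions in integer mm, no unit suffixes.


cube([100, 100, 1096]);
translate([1590, 0, 0]) cube([100, 100, 1096]);
translate([100, 0, 194]) cube([1490, 100, 67]);
translate([100, 0, 825]) cube([1490, 100, 67]);
translate([224, 100, 111]) cube([103, 15, 1047]);
translate([451, 100, 111]) cube([103, 15, 1047]);
translate([678, 100, 111]) cube([103, 15, 1047]);
translate([905, 100, 111]) cube([103, 15, 1047]);
translate([1132, 100, 111]) cube([103, 15, 1047]);
translate([1359, 100, 111]) cube([103, 15, 1047]);


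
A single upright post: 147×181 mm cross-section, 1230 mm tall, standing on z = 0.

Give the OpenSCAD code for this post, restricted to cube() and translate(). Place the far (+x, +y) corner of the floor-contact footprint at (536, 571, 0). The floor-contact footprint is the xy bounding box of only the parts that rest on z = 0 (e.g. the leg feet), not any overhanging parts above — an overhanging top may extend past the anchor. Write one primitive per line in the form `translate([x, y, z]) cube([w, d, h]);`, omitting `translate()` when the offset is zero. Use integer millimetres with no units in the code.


translate([389, 390, 0]) cube([147, 181, 1230]);


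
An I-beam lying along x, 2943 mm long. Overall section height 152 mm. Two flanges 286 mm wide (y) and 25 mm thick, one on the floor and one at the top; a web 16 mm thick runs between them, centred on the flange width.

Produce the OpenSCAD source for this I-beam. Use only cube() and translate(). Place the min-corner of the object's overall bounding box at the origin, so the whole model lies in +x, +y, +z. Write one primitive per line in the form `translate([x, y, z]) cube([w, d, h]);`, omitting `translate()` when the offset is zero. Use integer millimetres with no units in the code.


cube([2943, 286, 25]);
translate([0, 135, 25]) cube([2943, 16, 102]);
translate([0, 0, 127]) cube([2943, 286, 25]);


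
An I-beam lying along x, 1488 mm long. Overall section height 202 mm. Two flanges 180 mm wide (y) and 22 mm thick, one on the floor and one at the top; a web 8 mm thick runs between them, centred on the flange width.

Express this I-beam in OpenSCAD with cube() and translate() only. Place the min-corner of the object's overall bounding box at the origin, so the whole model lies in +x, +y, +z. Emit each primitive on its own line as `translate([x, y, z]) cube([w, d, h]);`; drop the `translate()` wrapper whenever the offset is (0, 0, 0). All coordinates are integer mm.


cube([1488, 180, 22]);
translate([0, 86, 22]) cube([1488, 8, 158]);
translate([0, 0, 180]) cube([1488, 180, 22]);


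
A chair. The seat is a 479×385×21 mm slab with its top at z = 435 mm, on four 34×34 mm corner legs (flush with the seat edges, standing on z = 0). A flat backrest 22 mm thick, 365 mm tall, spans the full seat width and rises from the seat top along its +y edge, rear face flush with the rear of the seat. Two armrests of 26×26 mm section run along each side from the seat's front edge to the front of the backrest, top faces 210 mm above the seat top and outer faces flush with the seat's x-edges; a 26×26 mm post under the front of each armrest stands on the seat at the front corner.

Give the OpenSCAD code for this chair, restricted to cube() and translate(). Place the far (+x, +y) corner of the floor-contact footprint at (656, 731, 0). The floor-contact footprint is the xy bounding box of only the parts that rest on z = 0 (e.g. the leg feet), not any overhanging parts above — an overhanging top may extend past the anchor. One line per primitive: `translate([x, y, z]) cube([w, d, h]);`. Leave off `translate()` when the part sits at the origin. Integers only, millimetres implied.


// leg_h = 435 - 21 = 414
// arm post h = 210 - 26 = 184
translate([177, 346, 414]) cube([479, 385, 21]);
translate([177, 346, 0]) cube([34, 34, 414]);
translate([622, 346, 0]) cube([34, 34, 414]);
translate([177, 697, 0]) cube([34, 34, 414]);
translate([622, 697, 0]) cube([34, 34, 414]);
translate([177, 709, 435]) cube([479, 22, 365]);
translate([177, 346, 619]) cube([26, 363, 26]);
translate([630, 346, 619]) cube([26, 363, 26]);
translate([177, 346, 435]) cube([26, 26, 184]);
translate([630, 346, 435]) cube([26, 26, 184]);


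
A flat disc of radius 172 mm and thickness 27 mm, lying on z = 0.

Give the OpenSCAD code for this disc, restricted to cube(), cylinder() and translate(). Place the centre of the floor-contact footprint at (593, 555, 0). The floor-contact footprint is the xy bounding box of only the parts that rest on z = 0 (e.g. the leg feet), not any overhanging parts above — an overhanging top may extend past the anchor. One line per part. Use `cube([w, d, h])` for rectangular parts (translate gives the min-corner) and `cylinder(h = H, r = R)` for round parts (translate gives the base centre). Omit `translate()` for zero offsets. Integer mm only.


translate([593, 555, 0]) cylinder(h = 27, r = 172);


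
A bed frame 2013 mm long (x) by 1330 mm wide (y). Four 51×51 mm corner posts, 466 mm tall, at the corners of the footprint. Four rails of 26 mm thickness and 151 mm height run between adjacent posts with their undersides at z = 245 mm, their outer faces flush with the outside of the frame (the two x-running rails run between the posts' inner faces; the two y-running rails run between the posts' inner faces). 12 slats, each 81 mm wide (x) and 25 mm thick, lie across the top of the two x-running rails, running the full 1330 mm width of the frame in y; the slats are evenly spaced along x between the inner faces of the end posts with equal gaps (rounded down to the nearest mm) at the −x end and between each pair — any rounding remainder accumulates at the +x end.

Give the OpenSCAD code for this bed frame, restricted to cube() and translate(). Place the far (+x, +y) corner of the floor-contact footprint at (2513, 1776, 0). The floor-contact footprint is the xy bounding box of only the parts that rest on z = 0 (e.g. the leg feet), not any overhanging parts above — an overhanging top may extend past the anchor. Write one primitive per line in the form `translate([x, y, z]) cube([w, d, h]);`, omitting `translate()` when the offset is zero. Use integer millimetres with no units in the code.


// slat z = rail_z + rail_h = 245 + 151 = 396
// slat gap = ⌊(1911 − 12·81) / 13⌋ = 72
translate([500, 446, 0]) cube([51, 51, 466]);
translate([500, 1725, 0]) cube([51, 51, 466]);
translate([2462, 446, 0]) cube([51, 51, 466]);
translate([2462, 1725, 0]) cube([51, 51, 466]);
translate([551, 446, 245]) cube([1911, 26, 151]);
translate([551, 1750, 245]) cube([1911, 26, 151]);
translate([500, 497, 245]) cube([26, 1228, 151]);
translate([2487, 497, 245]) cube([26, 1228, 151]);
translate([623, 446, 396]) cube([81, 1330, 25]);
translate([776, 446, 396]) cube([81, 1330, 25]);
translate([929, 446, 396]) cube([81, 1330, 25]);
translate([1082, 446, 396]) cube([81, 1330, 25]);
translate([1235, 446, 396]) cube([81, 1330, 25]);
translate([1388, 446, 396]) cube([81, 1330, 25]);
translate([1541, 446, 396]) cube([81, 1330, 25]);
translate([1694, 446, 396]) cube([81, 1330, 25]);
translate([1847, 446, 396]) cube([81, 1330, 25]);
translate([2000, 446, 396]) cube([81, 1330, 25]);
translate([2153, 446, 396]) cube([81, 1330, 25]);
translate([2306, 446, 396]) cube([81, 1330, 25]);


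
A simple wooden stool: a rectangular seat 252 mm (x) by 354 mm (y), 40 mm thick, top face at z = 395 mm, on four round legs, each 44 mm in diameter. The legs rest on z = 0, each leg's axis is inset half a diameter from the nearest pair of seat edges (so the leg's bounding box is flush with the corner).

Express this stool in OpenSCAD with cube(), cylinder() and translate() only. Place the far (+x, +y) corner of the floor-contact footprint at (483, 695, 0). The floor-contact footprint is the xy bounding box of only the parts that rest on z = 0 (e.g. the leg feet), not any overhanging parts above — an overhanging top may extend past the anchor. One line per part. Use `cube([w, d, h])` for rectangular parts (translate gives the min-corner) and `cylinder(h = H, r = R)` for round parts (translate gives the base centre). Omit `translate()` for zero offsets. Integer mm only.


translate([231, 341, 355]) cube([252, 354, 40]);
translate([253, 363, 0]) cylinder(h = 355, r = 22);
translate([461, 363, 0]) cylinder(h = 355, r = 22);
translate([253, 673, 0]) cylinder(h = 355, r = 22);
translate([461, 673, 0]) cylinder(h = 355, r = 22);


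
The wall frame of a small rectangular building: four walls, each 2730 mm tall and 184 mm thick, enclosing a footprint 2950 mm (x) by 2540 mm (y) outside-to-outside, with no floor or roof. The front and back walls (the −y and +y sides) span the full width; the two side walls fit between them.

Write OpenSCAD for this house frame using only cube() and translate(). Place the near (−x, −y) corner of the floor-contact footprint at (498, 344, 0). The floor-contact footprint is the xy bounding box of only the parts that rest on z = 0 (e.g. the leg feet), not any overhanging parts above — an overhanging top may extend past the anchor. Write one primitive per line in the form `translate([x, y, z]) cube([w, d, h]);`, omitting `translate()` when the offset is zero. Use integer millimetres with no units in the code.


translate([498, 344, 0]) cube([2950, 184, 2730]);
translate([498, 2700, 0]) cube([2950, 184, 2730]);
translate([498, 528, 0]) cube([184, 2172, 2730]);
translate([3264, 528, 0]) cube([184, 2172, 2730]);


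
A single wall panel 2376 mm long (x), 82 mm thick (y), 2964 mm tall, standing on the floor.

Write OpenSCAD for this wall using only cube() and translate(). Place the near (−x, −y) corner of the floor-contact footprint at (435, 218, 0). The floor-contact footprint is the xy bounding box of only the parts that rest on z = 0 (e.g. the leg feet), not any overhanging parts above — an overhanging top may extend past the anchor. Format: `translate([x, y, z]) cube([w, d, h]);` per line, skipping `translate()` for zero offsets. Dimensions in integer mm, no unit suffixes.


translate([435, 218, 0]) cube([2376, 82, 2964]);


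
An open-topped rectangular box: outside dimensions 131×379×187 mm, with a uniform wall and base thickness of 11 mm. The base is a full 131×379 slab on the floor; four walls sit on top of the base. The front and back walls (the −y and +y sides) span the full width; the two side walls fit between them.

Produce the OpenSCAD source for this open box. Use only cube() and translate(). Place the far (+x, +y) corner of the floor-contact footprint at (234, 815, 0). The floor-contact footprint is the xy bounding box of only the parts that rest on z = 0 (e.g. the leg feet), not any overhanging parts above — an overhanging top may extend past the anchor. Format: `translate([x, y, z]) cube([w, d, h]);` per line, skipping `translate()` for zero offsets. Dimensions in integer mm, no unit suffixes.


translate([103, 436, 0]) cube([131, 379, 11]);
translate([103, 436, 11]) cube([131, 11, 176]);
translate([103, 804, 11]) cube([131, 11, 176]);
translate([103, 447, 11]) cube([11, 357, 176]);
translate([223, 447, 11]) cube([11, 357, 176]);


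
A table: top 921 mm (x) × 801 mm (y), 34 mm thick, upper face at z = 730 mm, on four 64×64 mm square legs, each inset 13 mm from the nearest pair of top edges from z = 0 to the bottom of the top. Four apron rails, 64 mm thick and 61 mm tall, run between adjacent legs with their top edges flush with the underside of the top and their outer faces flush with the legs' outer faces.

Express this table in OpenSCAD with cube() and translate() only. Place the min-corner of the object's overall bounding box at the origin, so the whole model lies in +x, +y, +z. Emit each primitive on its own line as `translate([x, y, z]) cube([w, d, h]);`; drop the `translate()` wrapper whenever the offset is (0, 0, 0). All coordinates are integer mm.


// leg_h = 730 - 34 = 696
// apron z = 696 - 61 = 635
translate([0, 0, 696]) cube([921, 801, 34]);
translate([13, 13, 0]) cube([64, 64, 696]);
translate([844, 13, 0]) cube([64, 64, 696]);
translate([13, 724, 0]) cube([64, 64, 696]);
translate([844, 724, 0]) cube([64, 64, 696]);
translate([77, 13, 635]) cube([767, 64, 61]);
translate([77, 724, 635]) cube([767, 64, 61]);
translate([13, 77, 635]) cube([64, 647, 61]);
translate([844, 77, 635]) cube([64, 647, 61]);


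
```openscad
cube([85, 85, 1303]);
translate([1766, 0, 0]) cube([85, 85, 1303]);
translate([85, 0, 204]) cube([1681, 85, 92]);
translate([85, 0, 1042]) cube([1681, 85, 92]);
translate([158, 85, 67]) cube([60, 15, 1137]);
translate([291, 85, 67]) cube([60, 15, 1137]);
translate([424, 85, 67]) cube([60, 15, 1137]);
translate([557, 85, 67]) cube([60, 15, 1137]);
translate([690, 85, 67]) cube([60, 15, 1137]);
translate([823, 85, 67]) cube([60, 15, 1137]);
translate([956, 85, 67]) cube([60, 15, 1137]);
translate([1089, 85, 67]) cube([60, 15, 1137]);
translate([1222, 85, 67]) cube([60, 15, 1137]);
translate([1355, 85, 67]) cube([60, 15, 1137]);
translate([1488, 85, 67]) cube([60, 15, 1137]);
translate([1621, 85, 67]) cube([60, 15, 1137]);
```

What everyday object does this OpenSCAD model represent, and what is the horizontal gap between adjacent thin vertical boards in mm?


A fence section. The picket gap is 73 mm.

Two posts, two rails, 12 pickets — a fence section. Span 1681 mm holds 12 pickets of 60 mm with 13 equal gaps: ⌊(1681 − 12·60) / 13⌋ = 73 mm.


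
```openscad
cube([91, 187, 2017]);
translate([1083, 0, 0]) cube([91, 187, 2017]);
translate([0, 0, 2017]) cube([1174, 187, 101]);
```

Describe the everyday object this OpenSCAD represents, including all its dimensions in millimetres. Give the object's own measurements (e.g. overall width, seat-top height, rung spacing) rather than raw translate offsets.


A door frame. The clear opening is 992 mm wide and 2017 mm high. Two 91 mm wide jambs, 187 mm deep, stand either side of the opening from the floor to the top of the opening. A 101 mm thick head sits across the top of both jambs, spanning the full outside width of the frame.


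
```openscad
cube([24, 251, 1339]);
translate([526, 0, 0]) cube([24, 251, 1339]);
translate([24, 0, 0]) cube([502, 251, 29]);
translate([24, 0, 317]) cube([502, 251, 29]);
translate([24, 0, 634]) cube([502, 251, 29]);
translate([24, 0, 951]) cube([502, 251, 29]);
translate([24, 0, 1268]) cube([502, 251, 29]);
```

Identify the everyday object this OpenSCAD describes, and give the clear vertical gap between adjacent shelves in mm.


A bookshelf. The clear shelf gap is 288 mm.

Two tall side panels with 5 horizontal boards between them — a bookshelf. The first two shelf undersides are at z = 0 and z = 317; with shelf thickness 29, the clear gap is 317 − 0 − 29 = 288 mm.


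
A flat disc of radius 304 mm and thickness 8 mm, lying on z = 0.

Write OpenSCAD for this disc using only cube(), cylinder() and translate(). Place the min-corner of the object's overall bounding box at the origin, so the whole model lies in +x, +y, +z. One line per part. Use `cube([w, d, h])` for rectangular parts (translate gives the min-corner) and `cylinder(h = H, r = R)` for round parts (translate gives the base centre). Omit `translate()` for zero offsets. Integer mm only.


translate([304, 304, 0]) cylinder(h = 8, r = 304);


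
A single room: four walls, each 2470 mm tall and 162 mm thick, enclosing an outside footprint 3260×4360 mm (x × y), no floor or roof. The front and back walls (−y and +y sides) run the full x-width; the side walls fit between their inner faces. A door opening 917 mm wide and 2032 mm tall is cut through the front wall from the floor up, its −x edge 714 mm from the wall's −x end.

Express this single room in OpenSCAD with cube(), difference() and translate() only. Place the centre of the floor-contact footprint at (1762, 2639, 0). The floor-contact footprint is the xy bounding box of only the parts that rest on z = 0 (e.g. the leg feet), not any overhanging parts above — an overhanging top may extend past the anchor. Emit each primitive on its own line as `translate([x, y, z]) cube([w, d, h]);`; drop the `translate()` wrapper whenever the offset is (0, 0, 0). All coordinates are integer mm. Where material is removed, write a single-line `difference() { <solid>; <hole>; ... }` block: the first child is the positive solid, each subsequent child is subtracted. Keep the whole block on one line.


difference() { translate([132, 459, 0]) cube([3260, 162, 2470]); translate([846, 459, 0]) cube([917, 162, 2032]); }
translate([132, 4657, 0]) cube([3260, 162, 2470]);
translate([132, 621, 0]) cube([162, 4036, 2470]);
translate([3230, 621, 0]) cube([162, 4036, 2470]);


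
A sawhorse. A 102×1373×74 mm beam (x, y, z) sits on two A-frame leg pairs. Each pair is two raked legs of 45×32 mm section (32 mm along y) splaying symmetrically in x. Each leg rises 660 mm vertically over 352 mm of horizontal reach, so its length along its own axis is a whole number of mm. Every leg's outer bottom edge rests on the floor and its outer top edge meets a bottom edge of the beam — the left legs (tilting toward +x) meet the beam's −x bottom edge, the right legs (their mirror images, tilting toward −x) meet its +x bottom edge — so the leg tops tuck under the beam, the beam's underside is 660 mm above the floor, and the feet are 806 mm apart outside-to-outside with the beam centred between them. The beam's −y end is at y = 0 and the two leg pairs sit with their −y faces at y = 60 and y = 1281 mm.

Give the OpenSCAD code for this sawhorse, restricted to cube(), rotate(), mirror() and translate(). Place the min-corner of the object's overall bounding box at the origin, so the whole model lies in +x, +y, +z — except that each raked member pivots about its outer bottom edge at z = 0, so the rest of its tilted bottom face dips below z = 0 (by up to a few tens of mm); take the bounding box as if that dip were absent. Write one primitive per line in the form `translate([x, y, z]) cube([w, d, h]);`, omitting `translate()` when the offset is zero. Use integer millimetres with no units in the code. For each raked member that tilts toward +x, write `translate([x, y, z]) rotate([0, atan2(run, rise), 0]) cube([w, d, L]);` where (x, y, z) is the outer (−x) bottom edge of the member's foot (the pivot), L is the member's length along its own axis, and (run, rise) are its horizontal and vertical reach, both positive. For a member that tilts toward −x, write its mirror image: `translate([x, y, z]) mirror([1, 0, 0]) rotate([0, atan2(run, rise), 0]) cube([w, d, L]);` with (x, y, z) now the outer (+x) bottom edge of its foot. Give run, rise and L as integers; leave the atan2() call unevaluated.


translate([352, 0, 660]) cube([102, 1373, 74]);
translate([0, 60, 0]) rotate([0, atan2(352, 660), 0]) cube([45, 32, 748]);
translate([806, 60, 0]) mirror([1, 0, 0]) rotate([0, atan2(352, 660), 0]) cube([45, 32, 748]);
translate([0, 1281, 0]) rotate([0, atan2(352, 660), 0]) cube([45, 32, 748]);
translate([806, 1281, 0]) mirror([1, 0, 0]) rotate([0, atan2(352, 660), 0]) cube([45, 32, 748]);


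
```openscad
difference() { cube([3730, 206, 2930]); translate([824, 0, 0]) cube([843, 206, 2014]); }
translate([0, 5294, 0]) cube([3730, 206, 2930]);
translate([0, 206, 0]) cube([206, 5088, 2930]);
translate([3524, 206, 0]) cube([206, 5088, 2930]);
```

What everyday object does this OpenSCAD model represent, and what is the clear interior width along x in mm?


A single room. The interior width is 3318 mm.

Four walls enclosing a rectangle with a door in the front wall — a room. Outside width 3730 minus two 206 mm walls gives 3318 mm.


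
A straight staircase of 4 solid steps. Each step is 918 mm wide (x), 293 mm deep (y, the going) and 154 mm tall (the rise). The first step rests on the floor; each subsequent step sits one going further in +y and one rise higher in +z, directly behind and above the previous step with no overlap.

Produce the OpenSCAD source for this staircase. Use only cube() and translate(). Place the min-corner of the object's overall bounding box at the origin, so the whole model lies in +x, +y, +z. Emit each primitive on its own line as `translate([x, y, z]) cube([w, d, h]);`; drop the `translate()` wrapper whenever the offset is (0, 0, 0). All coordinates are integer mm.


cube([918, 293, 154]);
translate([0, 293, 154]) cube([918, 293, 154]);
translate([0, 586, 308]) cube([918, 293, 154]);
translate([0, 879, 462]) cube([918, 293, 154]);


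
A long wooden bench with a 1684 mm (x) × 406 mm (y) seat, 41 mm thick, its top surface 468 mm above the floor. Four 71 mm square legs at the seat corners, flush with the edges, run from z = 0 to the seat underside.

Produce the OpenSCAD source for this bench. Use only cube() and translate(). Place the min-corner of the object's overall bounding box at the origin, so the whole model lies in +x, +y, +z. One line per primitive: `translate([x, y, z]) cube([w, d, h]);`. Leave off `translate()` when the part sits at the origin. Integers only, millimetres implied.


// leg_h = 468 − 41 = 427
translate([0, 0, 427]) cube([1684, 406, 41]);
cube([71, 71, 427]);
translate([0, 335, 0]) cube([71, 71, 427]);
translate([1613, 0, 0]) cube([71, 71, 427]);
translate([1613, 335, 0]) cube([71, 71, 427]);
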